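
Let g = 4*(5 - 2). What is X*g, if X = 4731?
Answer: 56772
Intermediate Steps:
g = 12 (g = 4*3 = 12)
X*g = 4731*12 = 56772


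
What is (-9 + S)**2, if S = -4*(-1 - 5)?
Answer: 225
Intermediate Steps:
S = 24 (S = -4*(-6) = 24)
(-9 + S)**2 = (-9 + 24)**2 = 15**2 = 225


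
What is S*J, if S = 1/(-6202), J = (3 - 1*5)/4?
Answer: 1/12404 ≈ 8.0619e-5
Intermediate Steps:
J = -½ (J = (3 - 5)*(¼) = -2*¼ = -½ ≈ -0.50000)
S = -1/6202 ≈ -0.00016124
S*J = -1/6202*(-½) = 1/12404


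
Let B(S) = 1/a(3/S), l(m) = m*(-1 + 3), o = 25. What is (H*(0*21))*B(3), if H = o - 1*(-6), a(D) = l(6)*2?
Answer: 0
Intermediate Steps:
l(m) = 2*m (l(m) = m*2 = 2*m)
a(D) = 24 (a(D) = (2*6)*2 = 12*2 = 24)
H = 31 (H = 25 - 1*(-6) = 25 + 6 = 31)
B(S) = 1/24
(H*(0*21))*B(3) = (31*(0*21))*(1/24) = (31*0)*(1/24) = 0*(1/24) = 0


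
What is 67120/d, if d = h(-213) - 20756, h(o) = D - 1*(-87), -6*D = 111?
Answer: -26848/8275 ≈ -3.2445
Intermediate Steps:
D = -37/2 (D = -1/6*111 = -37/2 ≈ -18.500)
h(o) = 137/2 (h(o) = -37/2 - 1*(-87) = -37/2 + 87 = 137/2)
d = -41375/2 (d = 137/2 - 20756 = -41375/2 ≈ -20688.)
67120/d = 67120/(-41375/2) = 67120*(-2/41375) = -26848/8275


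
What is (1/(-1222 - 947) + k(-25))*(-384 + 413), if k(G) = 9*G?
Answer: -14152754/2169 ≈ -6525.0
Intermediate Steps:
(1/(-1222 - 947) + k(-25))*(-384 + 413) = (1/(-1222 - 947) + 9*(-25))*(-384 + 413) = (1/(-2169) - 225)*29 = (-1/2169 - 225)*29 = -488026/2169*29 = -14152754/2169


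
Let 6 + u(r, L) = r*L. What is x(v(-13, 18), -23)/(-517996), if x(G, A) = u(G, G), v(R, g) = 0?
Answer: 3/258998 ≈ 1.1583e-5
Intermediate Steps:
u(r, L) = -6 + L*r (u(r, L) = -6 + r*L = -6 + L*r)
x(G, A) = -6 + G**2 (x(G, A) = -6 + G*G = -6 + G**2)
x(v(-13, 18), -23)/(-517996) = (-6 + 0**2)/(-517996) = (-6 + 0)*(-1/517996) = -6*(-1/517996) = 3/258998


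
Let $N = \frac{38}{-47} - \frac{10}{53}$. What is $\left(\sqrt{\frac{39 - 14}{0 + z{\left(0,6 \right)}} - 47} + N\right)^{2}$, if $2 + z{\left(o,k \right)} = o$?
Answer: $\frac{\left(4968 - 2491 i \sqrt{238}\right)^{2}}{24820324} \approx -58.506 - 15.384 i$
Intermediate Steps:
$z{\left(o,k \right)} = -2 + o$
$N = - \frac{2484}{2491}$ ($N = 38 \left(- \frac{1}{47}\right) - \frac{10}{53} = - \frac{38}{47} - \frac{10}{53} = - \frac{2484}{2491} \approx -0.99719$)
$\left(\sqrt{\frac{39 - 14}{0 + z{\left(0,6 \right)}} - 47} + N\right)^{2} = \left(\sqrt{\frac{39 - 14}{0 + \left(-2 + 0\right)} - 47} - \frac{2484}{2491}\right)^{2} = \left(\sqrt{\frac{25}{0 - 2} - 47} - \frac{2484}{2491}\right)^{2} = \left(\sqrt{\frac{25}{-2} - 47} - \frac{2484}{2491}\right)^{2} = \left(\sqrt{25 \left(- \frac{1}{2}\right) - 47} - \frac{2484}{2491}\right)^{2} = \left(\sqrt{- \frac{25}{2} - 47} - \frac{2484}{2491}\right)^{2} = \left(\sqrt{- \frac{119}{2}} - \frac{2484}{2491}\right)^{2} = \left(\frac{i \sqrt{238}}{2} - \frac{2484}{2491}\right)^{2} = \left(- \frac{2484}{2491} + \frac{i \sqrt{238}}{2}\right)^{2}$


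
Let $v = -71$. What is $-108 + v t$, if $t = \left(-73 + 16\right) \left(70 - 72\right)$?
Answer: $-8202$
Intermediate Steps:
$t = 114$ ($t = \left(-57\right) \left(-2\right) = 114$)
$-108 + v t = -108 - 8094 = -8202$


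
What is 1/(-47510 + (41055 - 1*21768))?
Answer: -1/28223 ≈ -3.5432e-5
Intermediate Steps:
1/(-47510 + (41055 - 1*21768)) = 1/(-47510 + (41055 - 21768)) = 1/(-47510 + 19287) = 1/(-28223) = -1/28223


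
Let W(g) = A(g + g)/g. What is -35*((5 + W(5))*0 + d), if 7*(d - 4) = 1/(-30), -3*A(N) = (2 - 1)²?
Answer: -839/6 ≈ -139.83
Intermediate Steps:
A(N) = -⅓ (A(N) = -(2 - 1)²/3 = -⅓*1² = -⅓*1 = -⅓)
W(g) = -1/(3*g)
d = 839/210 (d = 4 + (⅐)/(-30) = 4 + (⅐)*(-1/30) = 4 - 1/210 = 839/210 ≈ 3.9952)
-35*((5 + W(5))*0 + d) = -35*((5 - ⅓/5)*0 + 839/210) = -35*((5 - ⅓*⅕)*0 + 839/210) = -35*((5 - 1/15)*0 + 839/210) = -35*((74/15)*0 + 839/210) = -35*(0 + 839/210) = -35*839/210 = -839/6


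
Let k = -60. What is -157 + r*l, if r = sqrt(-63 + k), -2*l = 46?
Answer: -157 - 23*I*sqrt(123) ≈ -157.0 - 255.08*I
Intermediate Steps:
l = -23 (l = -1/2*46 = -23)
r = I*sqrt(123) (r = sqrt(-63 - 60) = sqrt(-123) = I*sqrt(123) ≈ 11.091*I)
-157 + r*l = -157 + (I*sqrt(123))*(-23) = -157 - 23*I*sqrt(123)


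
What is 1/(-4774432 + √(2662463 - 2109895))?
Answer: -596804/2849400046257 - 17*√478/11397600185028 ≈ -2.0948e-7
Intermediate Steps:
1/(-4774432 + √(2662463 - 2109895)) = 1/(-4774432 + √552568) = 1/(-4774432 + 34*√478)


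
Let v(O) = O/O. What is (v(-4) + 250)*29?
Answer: 7279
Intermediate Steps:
v(O) = 1
(v(-4) + 250)*29 = (1 + 250)*29 = 251*29 = 7279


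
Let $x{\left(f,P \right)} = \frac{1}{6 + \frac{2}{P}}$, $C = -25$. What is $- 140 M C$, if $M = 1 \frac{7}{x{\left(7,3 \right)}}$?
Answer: $\frac{490000}{3} \approx 1.6333 \cdot 10^{5}$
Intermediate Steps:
$M = \frac{140}{3}$ ($M = 1 \frac{7}{\frac{1}{2} \cdot 3 \frac{1}{1 + 3 \cdot 3}} = 1 \frac{7}{\frac{1}{2} \cdot 3 \frac{1}{1 + 9}} = 1 \frac{7}{\frac{1}{2} \cdot 3 \cdot \frac{1}{10}} = 1 \frac{7}{\frac{3}{20}} = 1 \cdot 7 \cdot \frac{20}{3} = 1 \cdot \frac{140}{3} = \frac{140}{3} \approx 46.667$)
$- 140 M C = \left(-140\right) \frac{140}{3} \left(-25\right) = \left(- \frac{19600}{3}\right) \left(-25\right) = \frac{490000}{3}$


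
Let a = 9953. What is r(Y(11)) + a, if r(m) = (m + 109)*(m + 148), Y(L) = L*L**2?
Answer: 2139713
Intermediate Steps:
Y(L) = L**3
r(m) = (109 + m)*(148 + m)
r(Y(11)) + a = (16132 + (11**3)**2 + 257*11**3) + 9953 = (16132 + 1331**2 + 257*1331) + 9953 = (16132 + 1771561 + 342067) + 9953 = 2129760 + 9953 = 2139713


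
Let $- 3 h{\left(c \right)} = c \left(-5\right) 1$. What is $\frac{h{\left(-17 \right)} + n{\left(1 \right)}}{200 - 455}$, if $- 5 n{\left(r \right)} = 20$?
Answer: $\frac{97}{765} \approx 0.1268$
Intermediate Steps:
$n{\left(r \right)} = -4$ ($n{\left(r \right)} = \left(- \frac{1}{5}\right) 20 = -4$)
$h{\left(c \right)} = \frac{5 c}{3}$ ($h{\left(c \right)} = - \frac{c \left(-5\right) 1}{3} = - \frac{- 5 c 1}{3} = - \frac{\left(-5\right) c}{3} = \frac{5 c}{3}$)
$\frac{h{\left(-17 \right)} + n{\left(1 \right)}}{200 - 455} = \frac{\frac{5}{3} \left(-17\right) - 4}{200 - 455} = \frac{- \frac{85}{3} - 4}{-255} = \left(- \frac{97}{3}\right) \left(- \frac{1}{255}\right) = \frac{97}{765}$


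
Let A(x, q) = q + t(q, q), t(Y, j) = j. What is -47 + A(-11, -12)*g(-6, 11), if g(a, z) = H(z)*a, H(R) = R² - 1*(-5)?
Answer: 18097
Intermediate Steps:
A(x, q) = 2*q (A(x, q) = q + q = 2*q)
H(R) = 5 + R² (H(R) = R² + 5 = 5 + R²)
g(a, z) = a*(5 + z²) (g(a, z) = (5 + z²)*a = a*(5 + z²))
-47 + A(-11, -12)*g(-6, 11) = -47 + (2*(-12))*(-6*(5 + 11²)) = -47 - (-144)*(5 + 121) = -47 - (-144)*126 = -47 - 24*(-756) = -47 + 18144 = 18097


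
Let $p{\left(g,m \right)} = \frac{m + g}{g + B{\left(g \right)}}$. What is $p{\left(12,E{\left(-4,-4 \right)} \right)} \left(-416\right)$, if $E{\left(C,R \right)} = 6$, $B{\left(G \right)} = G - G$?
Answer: $-624$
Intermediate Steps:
$B{\left(G \right)} = 0$
$p{\left(g,m \right)} = \frac{g + m}{g}$ ($p{\left(g,m \right)} = \frac{m + g}{g + 0} = \frac{g + m}{g}$)
$p{\left(12,E{\left(-4,-4 \right)} \right)} \left(-416\right) = \frac{12 + 6}{12} \left(-416\right) = \frac{1}{12} \cdot 18 \left(-416\right) = \frac{3}{2} \left(-416\right) = -624$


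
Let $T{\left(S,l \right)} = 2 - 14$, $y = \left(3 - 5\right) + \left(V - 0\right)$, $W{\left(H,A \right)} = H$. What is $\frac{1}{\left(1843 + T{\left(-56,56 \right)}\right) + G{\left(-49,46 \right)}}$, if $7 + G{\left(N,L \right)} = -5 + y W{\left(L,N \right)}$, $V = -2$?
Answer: $\frac{1}{1635} \approx 0.00061162$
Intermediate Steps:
$y = -4$ ($y = \left(3 - 5\right) - 2 = -2 + \left(-2 + 0\right) = -2 - 2 = -4$)
$G{\left(N,L \right)} = -12 - 4 L$ ($G{\left(N,L \right)} = -7 - \left(5 + 4 L\right) = -12 - 4 L$)
$T{\left(S,l \right)} = -12$ ($T{\left(S,l \right)} = 2 - 14 = -12$)
$\frac{1}{\left(1843 + T{\left(-56,56 \right)}\right) + G{\left(-49,46 \right)}} = \frac{1}{\left(1843 - 12\right) - 196} = \frac{1}{1831 - 196} = \frac{1}{1635}$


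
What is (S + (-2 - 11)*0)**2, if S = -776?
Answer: 602176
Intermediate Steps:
(S + (-2 - 11)*0)**2 = (-776 + (-2 - 11)*0)**2 = (-776 - 13*0)**2 = (-776 + 0)**2 = (-776)**2 = 602176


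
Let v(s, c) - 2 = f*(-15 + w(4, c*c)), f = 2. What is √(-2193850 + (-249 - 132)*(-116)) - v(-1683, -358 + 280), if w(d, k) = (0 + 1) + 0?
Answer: 26 + I*√2149654 ≈ 26.0 + 1466.2*I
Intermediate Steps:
w(d, k) = 1 (w(d, k) = 1 + 0 = 1)
v(s, c) = -26 (v(s, c) = 2 + 2*(-15 + 1) = 2 + 2*(-14) = 2 - 28 = -26)
√(-2193850 + (-249 - 132)*(-116)) - v(-1683, -358 + 280) = √(-2193850 + (-249 - 132)*(-116)) - 1*(-26) = √(-2193850 - 381*(-116)) + 26 = √(-2193850 + 44196) + 26 = √(-2149654) + 26 = I*√2149654 + 26 = 26 + I*√2149654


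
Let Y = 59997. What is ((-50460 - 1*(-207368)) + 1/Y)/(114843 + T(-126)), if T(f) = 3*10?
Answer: 9414009277/6892035381 ≈ 1.3659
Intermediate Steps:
T(f) = 30
((-50460 - 1*(-207368)) + 1/Y)/(114843 + T(-126)) = ((-50460 - 1*(-207368)) + 1/59997)/(114843 + 30) = ((-50460 + 207368) + 1/59997)/114873 = (156908 + 1/59997)*(1/114873) = (9414009277/59997)*(1/114873) = 9414009277/6892035381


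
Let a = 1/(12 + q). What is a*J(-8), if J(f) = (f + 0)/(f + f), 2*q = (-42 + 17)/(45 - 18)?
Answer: 27/623 ≈ 0.043339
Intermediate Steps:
q = -25/54 (q = ((-42 + 17)/(45 - 18))/2 = (-25/27)/2 = (-25*1/27)/2 = (½)*(-25/27) = -25/54 ≈ -0.46296)
a = 54/623 (a = 1/(12 - 25/54) = 1/(623/54) = 54/623 ≈ 0.086677)
J(f) = ½ (J(f) = f/((2*f)) = f*(1/(2*f)) = ½)
a*J(-8) = (54/623)*(½) = 27/623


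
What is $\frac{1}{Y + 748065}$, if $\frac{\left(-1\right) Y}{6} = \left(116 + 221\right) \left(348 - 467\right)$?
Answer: $\frac{1}{988683} \approx 1.0114 \cdot 10^{-6}$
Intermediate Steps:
$Y = 240618$ ($Y = - 6 \left(116 + 221\right) \left(348 - 467\right) = - 6 \cdot 337 \left(-119\right) = \left(-6\right) \left(-40103\right) = 240618$)
$\frac{1}{Y + 748065} = \frac{1}{240618 + 748065} = \frac{1}{988683}$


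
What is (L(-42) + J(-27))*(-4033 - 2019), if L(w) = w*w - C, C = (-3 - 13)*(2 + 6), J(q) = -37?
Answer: -11226460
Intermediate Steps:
C = -128 (C = -16*8 = -128)
L(w) = 128 + w² (L(w) = w*w - 1*(-128) = w² + 128 = 128 + w²)
(L(-42) + J(-27))*(-4033 - 2019) = ((128 + (-42)²) - 37)*(-4033 - 2019) = ((128 + 1764) - 37)*(-6052) = (1892 - 37)*(-6052) = 1855*(-6052) = -11226460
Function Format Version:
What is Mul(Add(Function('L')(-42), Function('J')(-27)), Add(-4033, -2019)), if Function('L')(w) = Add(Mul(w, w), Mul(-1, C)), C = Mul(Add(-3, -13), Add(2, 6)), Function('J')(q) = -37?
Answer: -11226460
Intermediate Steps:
C = -128 (C = Mul(-16, 8) = -128)
Function('L')(w) = Add(128, Pow(w, 2)) (Function('L')(w) = Add(Mul(w, w), Mul(-1, -128)) = Add(Pow(w, 2), 128) = Add(128, Pow(w, 2)))
Mul(Add(Function('L')(-42), Function('J')(-27)), Add(-4033, -2019)) = Mul(Add(Add(128, Pow(-42, 2)), -37), Add(-4033, -2019)) = Mul(Add(Add(128, 1764), -37), -6052) = Mul(Add(1892, -37), -6052) = Mul(1855, -6052) = -11226460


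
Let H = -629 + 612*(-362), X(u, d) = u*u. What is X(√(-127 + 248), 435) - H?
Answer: 222294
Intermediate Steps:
X(u, d) = u²
H = -222173 (H = -629 - 221544 = -222173)
X(√(-127 + 248), 435) - H = (√(-127 + 248))² - 1*(-222173) = (√121)² + 222173 = 11² + 222173 = 121 + 222173 = 222294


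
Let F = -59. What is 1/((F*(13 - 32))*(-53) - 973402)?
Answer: -1/1032815 ≈ -9.6823e-7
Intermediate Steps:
1/((F*(13 - 32))*(-53) - 973402) = 1/(-59*(13 - 32)*(-53) - 973402) = 1/(-59*(-19)*(-53) - 973402) = 1/(1121*(-53) - 973402) = 1/(-59413 - 973402) = 1/(-1032815) = -1/1032815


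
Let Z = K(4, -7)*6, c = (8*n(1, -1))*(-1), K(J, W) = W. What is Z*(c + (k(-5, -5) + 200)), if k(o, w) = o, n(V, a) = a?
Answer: -8526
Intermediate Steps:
c = 8 (c = (8*(-1))*(-1) = -8*(-1) = 8)
Z = -42 (Z = -7*6 = -42)
Z*(c + (k(-5, -5) + 200)) = -42*(8 + (-5 + 200)) = -42*(8 + 195) = -42*203 = -8526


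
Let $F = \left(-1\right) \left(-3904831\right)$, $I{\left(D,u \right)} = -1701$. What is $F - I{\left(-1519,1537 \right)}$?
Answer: $3906532$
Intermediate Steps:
$F = 3904831$
$F - I{\left(-1519,1537 \right)} = 3904831 - -1701 = 3904831 + 1701 = 3906532$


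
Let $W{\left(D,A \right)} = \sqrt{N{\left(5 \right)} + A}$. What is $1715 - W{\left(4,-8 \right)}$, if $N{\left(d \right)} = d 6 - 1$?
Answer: $1715 - \sqrt{21} \approx 1710.4$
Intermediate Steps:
$N{\left(d \right)} = -1 + 6 d$ ($N{\left(d \right)} = 6 d - 1 = -1 + 6 d$)
$W{\left(D,A \right)} = \sqrt{29 + A}$ ($W{\left(D,A \right)} = \sqrt{\left(-1 + 6 \cdot 5\right) + A} = \sqrt{\left(-1 + 30\right) + A} = \sqrt{29 + A}$)
$1715 - W{\left(4,-8 \right)} = 1715 - \sqrt{29 - 8} = 1715 - \sqrt{21}$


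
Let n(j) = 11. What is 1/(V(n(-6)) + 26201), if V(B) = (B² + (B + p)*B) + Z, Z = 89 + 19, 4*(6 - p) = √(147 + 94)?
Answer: 425872/11335405863 + 44*√241/11335405863 ≈ 3.7630e-5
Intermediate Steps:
p = 6 - √241/4 (p = 6 - √(147 + 94)/4 = 6 - √241/4 ≈ 2.1190)
Z = 108
V(B) = 108 + B² + B*(6 + B - √241/4) (V(B) = (B² + (B + (6 - √241/4))*B) + 108 = (B² + (6 + B - √241/4)*B) + 108 = (B² + B*(6 + B - √241/4)) + 108 = 108 + B² + B*(6 + B - √241/4))
1/(V(n(-6)) + 26201) = 1/((108 + 2*11² + (¼)*11*(24 - √241)) + 26201) = 1/((108 + 2*121 + (66 - 11*√241/4)) + 26201) = 1/((108 + 242 + (66 - 11*√241/4)) + 26201) = 1/((416 - 11*√241/4) + 26201) = 1/(26617 - 11*√241/4)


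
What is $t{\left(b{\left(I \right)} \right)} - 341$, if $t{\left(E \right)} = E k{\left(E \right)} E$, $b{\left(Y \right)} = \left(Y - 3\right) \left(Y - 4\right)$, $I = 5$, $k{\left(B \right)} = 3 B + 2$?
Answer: $-309$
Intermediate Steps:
$k{\left(B \right)} = 2 + 3 B$
$b{\left(Y \right)} = \left(-4 + Y\right) \left(-3 + Y\right)$ ($b{\left(Y \right)} = \left(-3 + Y\right) \left(-4 + Y\right) = \left(-4 + Y\right) \left(-3 + Y\right)$)
$t{\left(E \right)} = E^{2} \left(2 + 3 E\right)$ ($t{\left(E \right)} = E \left(2 + 3 E\right) E = E^{2} \left(2 + 3 E\right)$)
$t{\left(b{\left(I \right)} \right)} - 341 = \left(12 + 5^{2} - 35\right)^{2} \left(2 + 3 \left(12 + 5^{2} - 35\right)\right) - 341 = \left(12 + 25 - 35\right)^{2} \left(2 + 3 \left(12 + 25 - 35\right)\right) - 341 = 2^{2} \left(2 + 3 \cdot 2\right) - 341 = 4 \left(2 + 6\right) - 341 = 4 \cdot 8 - 341 = 32 - 341 = -309$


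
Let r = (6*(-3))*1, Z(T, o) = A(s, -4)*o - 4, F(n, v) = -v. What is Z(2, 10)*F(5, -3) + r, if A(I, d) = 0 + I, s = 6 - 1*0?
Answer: 150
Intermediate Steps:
s = 6 (s = 6 + 0 = 6)
A(I, d) = I
Z(T, o) = -4 + 6*o (Z(T, o) = 6*o - 4 = -4 + 6*o)
r = -18 (r = -18*1 = -18)
Z(2, 10)*F(5, -3) + r = (-4 + 6*10)*(-1*(-3)) - 18 = (-4 + 60)*3 - 18 = 56*3 - 18 = 168 - 18 = 150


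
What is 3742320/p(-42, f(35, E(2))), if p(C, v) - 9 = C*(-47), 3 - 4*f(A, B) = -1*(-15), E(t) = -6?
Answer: 1247440/661 ≈ 1887.2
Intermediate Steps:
f(A, B) = -3 (f(A, B) = 3/4 - (-1)*(-15)/4 = 3/4 - 1/4*15 = 3/4 - 15/4 = -3)
p(C, v) = 9 - 47*C (p(C, v) = 9 + C*(-47) = 9 - 47*C)
3742320/p(-42, f(35, E(2))) = 3742320/(9 - 47*(-42)) = 3742320/(9 + 1974) = 3742320/1983 = 3742320*(1/1983) = 1247440/661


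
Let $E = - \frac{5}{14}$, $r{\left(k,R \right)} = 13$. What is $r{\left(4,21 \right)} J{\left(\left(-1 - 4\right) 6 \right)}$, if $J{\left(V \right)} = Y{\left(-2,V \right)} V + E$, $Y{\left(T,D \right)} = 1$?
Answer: $- \frac{5525}{14} \approx -394.64$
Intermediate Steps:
$E = - \frac{5}{14}$ ($E = \left(-5\right) \frac{1}{14} = - \frac{5}{14} \approx -0.35714$)
$J{\left(V \right)} = - \frac{5}{14} + V$ ($J{\left(V \right)} = 1 V - \frac{5}{14} = V - \frac{5}{14} = - \frac{5}{14} + V$)
$r{\left(4,21 \right)} J{\left(\left(-1 - 4\right) 6 \right)} = 13 \left(- \frac{5}{14} + \left(-1 - 4\right) 6\right) = 13 \left(- \frac{5}{14} - 30\right) = 13 \left(- \frac{425}{14}\right) = - \frac{5525}{14}$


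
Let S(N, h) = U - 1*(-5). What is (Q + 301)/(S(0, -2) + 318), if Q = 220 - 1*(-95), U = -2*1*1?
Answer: 616/321 ≈ 1.9190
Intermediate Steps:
U = -2 (U = -2*1 = -2)
S(N, h) = 3 (S(N, h) = -2 - 1*(-5) = -2 + 5 = 3)
Q = 315 (Q = 220 + 95 = 315)
(Q + 301)/(S(0, -2) + 318) = (315 + 301)/(3 + 318) = 616/321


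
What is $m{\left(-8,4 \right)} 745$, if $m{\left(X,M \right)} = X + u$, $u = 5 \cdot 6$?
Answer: $16390$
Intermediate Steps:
$u = 30$
$m{\left(X,M \right)} = 30 + X$ ($m{\left(X,M \right)} = X + 30 = 30 + X$)
$m{\left(-8,4 \right)} 745 = \left(30 - 8\right) 745 = 22 \cdot 745 = 16390$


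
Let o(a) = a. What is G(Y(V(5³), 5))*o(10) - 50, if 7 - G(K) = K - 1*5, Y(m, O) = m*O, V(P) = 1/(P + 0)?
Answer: 348/5 ≈ 69.600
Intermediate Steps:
V(P) = 1/P
Y(m, O) = O*m
G(K) = 12 - K (G(K) = 7 - (K - 1*5) = 7 - (K - 5) = 7 - (-5 + K) = 7 + (5 - K) = 12 - K)
G(Y(V(5³), 5))*o(10) - 50 = (12 - 5/(5³))*10 - 50 = (12 - 5/125)*10 - 50 = (12 - 1*1/25)*10 - 50 = (12 - 1/25)*10 - 50 = (299/25)*10 - 50 = 598/5 - 50 = 348/5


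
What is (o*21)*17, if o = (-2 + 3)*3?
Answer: 1071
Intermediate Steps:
o = 3 (o = 1*3 = 3)
(o*21)*17 = (3*21)*17 = 63*17 = 1071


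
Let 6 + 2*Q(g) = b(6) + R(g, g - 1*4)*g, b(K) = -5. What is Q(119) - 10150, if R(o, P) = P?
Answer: -3313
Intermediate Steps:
Q(g) = -11/2 + g*(-4 + g)/2 (Q(g) = -3 + (-5 + (g - 1*4)*g)/2 = -3 + (-5 + (g - 4)*g)/2 = -3 + (-5 + (-4 + g)*g)/2 = -3 + (-5 + g*(-4 + g))/2 = -3 + (-5/2 + g*(-4 + g)/2) = -11/2 + g*(-4 + g)/2)
Q(119) - 10150 = (-11/2 + (1/2)*119*(-4 + 119)) - 10150 = (-11/2 + (1/2)*119*115) - 10150 = (-11/2 + 13685/2) - 10150 = 6837 - 10150 = -3313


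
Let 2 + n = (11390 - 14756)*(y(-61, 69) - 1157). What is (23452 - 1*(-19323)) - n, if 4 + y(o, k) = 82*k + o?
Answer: 14974353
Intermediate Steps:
y(o, k) = -4 + o + 82*k (y(o, k) = -4 + (82*k + o) = -4 + (o + 82*k) = -4 + o + 82*k)
n = -14931578 (n = -2 + (11390 - 14756)*((-4 - 61 + 82*69) - 1157) = -2 - 3366*((-4 - 61 + 5658) - 1157) = -2 - 3366*(5593 - 1157) = -2 - 3366*4436 = -2 - 14931576 = -14931578)
(23452 - 1*(-19323)) - n = (23452 - 1*(-19323)) - 1*(-14931578) = (23452 + 19323) + 14931578 = 42775 + 14931578 = 14974353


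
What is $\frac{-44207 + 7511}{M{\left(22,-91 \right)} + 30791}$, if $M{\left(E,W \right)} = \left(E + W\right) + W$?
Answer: $- \frac{36696}{30631} \approx -1.198$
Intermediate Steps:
$M{\left(E,W \right)} = E + 2 W$
$\frac{-44207 + 7511}{M{\left(22,-91 \right)} + 30791} = \frac{-44207 + 7511}{\left(22 + 2 \left(-91\right)\right) + 30791} = - \frac{36696}{\left(22 - 182\right) + 30791} = - \frac{36696}{-160 + 30791} = - \frac{36696}{30631}$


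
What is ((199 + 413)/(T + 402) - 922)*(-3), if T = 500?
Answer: 1246548/451 ≈ 2764.0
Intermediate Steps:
((199 + 413)/(T + 402) - 922)*(-3) = ((199 + 413)/(500 + 402) - 922)*(-3) = (612/902 - 922)*(-3) = (612*(1/902) - 922)*(-3) = (306/451 - 922)*(-3) = -415516/451*(-3) = 1246548/451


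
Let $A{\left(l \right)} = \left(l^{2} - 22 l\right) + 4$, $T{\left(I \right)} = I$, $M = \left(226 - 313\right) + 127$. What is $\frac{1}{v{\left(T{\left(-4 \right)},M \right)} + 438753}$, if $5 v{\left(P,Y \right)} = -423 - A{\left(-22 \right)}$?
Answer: $\frac{1}{438474} \approx 2.2806 \cdot 10^{-6}$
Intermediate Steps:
$M = 40$ ($M = -87 + 127 = 40$)
$A{\left(l \right)} = 4 + l^{2} - 22 l$
$v{\left(P,Y \right)} = -279$ ($v{\left(P,Y \right)} = \frac{-423 - \left(4 + \left(-22\right)^{2} - -484\right)}{5} = \frac{-423 - \left(4 + 484 + 484\right)}{5} = \frac{-423 - 972}{5} = \frac{1}{5} \left(-1395\right) = -279$)
$\frac{1}{v{\left(T{\left(-4 \right)},M \right)} + 438753} = \frac{1}{-279 + 438753} = \frac{1}{438474}$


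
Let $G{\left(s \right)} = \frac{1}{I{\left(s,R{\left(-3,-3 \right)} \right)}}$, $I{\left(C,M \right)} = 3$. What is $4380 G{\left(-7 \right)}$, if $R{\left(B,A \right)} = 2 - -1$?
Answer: $1460$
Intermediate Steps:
$R{\left(B,A \right)} = 3$ ($R{\left(B,A \right)} = 2 + 1 = 3$)
$G{\left(s \right)} = \frac{1}{3}$
$4380 G{\left(-7 \right)} = 4380 \cdot \frac{1}{3} = 1460$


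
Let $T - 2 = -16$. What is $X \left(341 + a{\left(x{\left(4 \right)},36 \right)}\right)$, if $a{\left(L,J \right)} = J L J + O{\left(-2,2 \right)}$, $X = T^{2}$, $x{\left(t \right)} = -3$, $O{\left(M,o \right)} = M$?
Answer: $-695604$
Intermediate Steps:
$T = -14$ ($T = 2 - 16 = -14$)
$X = 196$ ($X = \left(-14\right)^{2} = 196$)
$a{\left(L,J \right)} = -2 + L J^{2}$ ($a{\left(L,J \right)} = J L J - 2 = L J^{2} - 2 = -2 + L J^{2}$)
$X \left(341 + a{\left(x{\left(4 \right)},36 \right)}\right) = 196 \left(341 - \left(2 + 3 \cdot 36^{2}\right)\right) = 196 \left(341 - 3890\right) = 196 \left(-3549\right) = -695604$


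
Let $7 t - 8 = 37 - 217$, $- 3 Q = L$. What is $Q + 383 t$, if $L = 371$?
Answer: $- \frac{200225}{21} \approx -9534.5$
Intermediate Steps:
$Q = - \frac{371}{3}$ ($Q = \left(- \frac{1}{3}\right) 371 = - \frac{371}{3} \approx -123.67$)
$t = - \frac{172}{7}$ ($t = \frac{8}{7} + \frac{37 - 217}{7} = \frac{8}{7} + \frac{1}{7} \left(-180\right) = \frac{8}{7} - \frac{180}{7} = - \frac{172}{7} \approx -24.571$)
$Q + 383 t = - \frac{371}{3} + 383 \left(- \frac{172}{7}\right) = - \frac{371}{3} - \frac{65876}{7} = - \frac{200225}{21}$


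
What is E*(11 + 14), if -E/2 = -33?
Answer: 1650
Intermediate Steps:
E = 66 (E = -2*(-33) = 66)
E*(11 + 14) = 66*(11 + 14) = 66*25 = 1650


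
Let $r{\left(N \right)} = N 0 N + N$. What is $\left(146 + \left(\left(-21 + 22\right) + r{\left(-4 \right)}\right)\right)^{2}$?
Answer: $20449$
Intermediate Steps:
$r{\left(N \right)} = N$ ($r{\left(N \right)} = 0 N + N = 0 + N = N$)
$\left(146 + \left(\left(-21 + 22\right) + r{\left(-4 \right)}\right)\right)^{2} = \left(146 + \left(\left(-21 + 22\right) - 4\right)\right)^{2} = \left(146 + \left(1 - 4\right)\right)^{2} = \left(146 - 3\right)^{2} = 143^{2} = 20449$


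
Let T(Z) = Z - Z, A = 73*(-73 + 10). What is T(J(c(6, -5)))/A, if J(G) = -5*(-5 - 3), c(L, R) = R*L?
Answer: 0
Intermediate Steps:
c(L, R) = L*R
A = -4599 (A = 73*(-63) = -4599)
J(G) = 40 (J(G) = -5*(-8) = 40)
T(Z) = 0
T(J(c(6, -5)))/A = 0/(-4599) = 0*(-1/4599) = 0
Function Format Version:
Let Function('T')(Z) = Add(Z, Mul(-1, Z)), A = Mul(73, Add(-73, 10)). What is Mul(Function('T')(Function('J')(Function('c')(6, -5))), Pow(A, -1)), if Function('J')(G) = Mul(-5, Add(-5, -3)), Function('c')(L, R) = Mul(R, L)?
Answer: 0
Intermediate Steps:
Function('c')(L, R) = Mul(L, R)
A = -4599 (A = Mul(73, -63) = -4599)
Function('J')(G) = 40 (Function('J')(G) = Mul(-5, -8) = 40)
Function('T')(Z) = 0
Mul(Function('T')(Function('J')(Function('c')(6, -5))), Pow(A, -1)) = Mul(0, Pow(-4599, -1)) = Mul(0, Rational(-1, 4599)) = 0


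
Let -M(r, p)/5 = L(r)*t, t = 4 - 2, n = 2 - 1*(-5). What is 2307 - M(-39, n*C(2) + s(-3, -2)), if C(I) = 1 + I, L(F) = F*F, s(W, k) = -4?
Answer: 17517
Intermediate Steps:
n = 7 (n = 2 + 5 = 7)
L(F) = F**2
t = 2
M(r, p) = -10*r**2 (M(r, p) = -5*r**2*2 = -10*r**2)
2307 - M(-39, n*C(2) + s(-3, -2)) = 2307 - (-10)*(-39)**2 = 2307 - (-10)*1521 = 2307 - 1*(-15210) = 2307 + 15210 = 17517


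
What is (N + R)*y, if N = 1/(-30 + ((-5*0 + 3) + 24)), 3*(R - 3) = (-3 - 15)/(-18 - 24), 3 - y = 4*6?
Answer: -59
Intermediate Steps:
y = -21 (y = 3 - 4*6 = 3 - 1*24 = 3 - 24 = -21)
R = 22/7 (R = 3 + ((-3 - 15)/(-18 - 24))/3 = 3 + (-18/(-42))/3 = 3 + (-18*(-1/42))/3 = 3 + (⅓)*(3/7) = 3 + ⅐ = 22/7 ≈ 3.1429)
N = -⅓ (N = 1/(-30 + ((0 + 3) + 24)) = 1/(-30 + (3 + 24)) = 1/(-30 + 27) = 1/(-3) = -⅓ ≈ -0.33333)
(N + R)*y = (-⅓ + 22/7)*(-21) = (59/21)*(-21) = -59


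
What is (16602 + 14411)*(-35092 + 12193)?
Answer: -710166687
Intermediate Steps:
(16602 + 14411)*(-35092 + 12193) = 31013*(-22899) = -710166687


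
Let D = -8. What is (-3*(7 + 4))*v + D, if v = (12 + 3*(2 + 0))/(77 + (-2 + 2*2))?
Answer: -1226/79 ≈ -15.519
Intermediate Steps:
v = 18/79 (v = (12 + 3*2)/(77 + (-2 + 4)) = (12 + 6)/(77 + 2) = 18/79 ≈ 0.22785)
(-3*(7 + 4))*v + D = -3*(7 + 4)*(18/79) - 8 = -3*11*(18/79) - 8 = -33*18/79 - 8 = -594/79 - 8 = -1226/79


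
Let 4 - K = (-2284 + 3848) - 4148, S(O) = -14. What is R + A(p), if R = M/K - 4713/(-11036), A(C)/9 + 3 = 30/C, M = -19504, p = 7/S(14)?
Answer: -4099307789/7140292 ≈ -574.11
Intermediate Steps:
K = 2588 (K = 4 - ((-2284 + 3848) - 4148) = 4 - (1564 - 4148) = 4 - 1*(-2584) = 4 + 2584 = 2588)
p = -1/2 (p = 7/(-14) = 7*(-1/14) = -1/2 ≈ -0.50000)
A(C) = -27 + 270/C (A(C) = -27 + 9*(30/C) = -27 + 270/C)
R = -50762225/7140292 (R = -19504/2588 - 4713/(-11036) = -19504*1/2588 - 4713*(-1/11036) = -4876/647 + 4713/11036 = -50762225/7140292 ≈ -7.1093)
R + A(p) = -50762225/7140292 + (-27 + 270/(-1/2)) = -50762225/7140292 + (-27 + 270*(-2)) = -50762225/7140292 + (-27 - 540) = -50762225/7140292 - 567 = -4099307789/7140292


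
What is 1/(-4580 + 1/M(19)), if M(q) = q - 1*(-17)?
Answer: -36/164879 ≈ -0.00021834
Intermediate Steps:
M(q) = 17 + q (M(q) = q + 17 = 17 + q)
1/(-4580 + 1/M(19)) = 1/(-4580 + 1/(17 + 19)) = 1/(-4580 + 1/36) = 1/(-164879/36) = -36/164879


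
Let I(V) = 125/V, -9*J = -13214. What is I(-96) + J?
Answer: 422473/288 ≈ 1466.9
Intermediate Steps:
J = 13214/9 (J = -⅑*(-13214) = 13214/9 ≈ 1468.2)
I(-96) + J = 125/(-96) + 13214/9 = 125*(-1/96) + 13214/9 = -125/96 + 13214/9 = 422473/288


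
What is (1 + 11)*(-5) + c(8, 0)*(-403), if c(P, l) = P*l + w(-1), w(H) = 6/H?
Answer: 2358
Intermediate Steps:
c(P, l) = -6 + P*l (c(P, l) = P*l + 6/(-1) = P*l + 6*(-1) = P*l - 6 = -6 + P*l)
(1 + 11)*(-5) + c(8, 0)*(-403) = (1 + 11)*(-5) + (-6 + 8*0)*(-403) = 12*(-5) + (-6 + 0)*(-403) = -60 - 6*(-403) = -60 + 2418 = 2358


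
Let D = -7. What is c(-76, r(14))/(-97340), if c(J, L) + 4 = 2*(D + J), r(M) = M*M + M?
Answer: 17/9734 ≈ 0.0017465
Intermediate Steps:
r(M) = M + M² (r(M) = M² + M = M + M²)
c(J, L) = -18 + 2*J (c(J, L) = -4 + 2*(-7 + J) = -4 + (-14 + 2*J) = -18 + 2*J)
c(-76, r(14))/(-97340) = (-18 + 2*(-76))/(-97340) = (-18 - 152)*(-1/97340) = -170*(-1/97340) = 17/9734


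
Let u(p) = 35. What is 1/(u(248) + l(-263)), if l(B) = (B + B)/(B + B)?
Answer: 1/36 ≈ 0.027778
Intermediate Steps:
l(B) = 1 (l(B) = (2*B)/((2*B)) = (2*B)*(1/(2*B)) = 1)
1/(u(248) + l(-263)) = 1/(35 + 1) = 1/36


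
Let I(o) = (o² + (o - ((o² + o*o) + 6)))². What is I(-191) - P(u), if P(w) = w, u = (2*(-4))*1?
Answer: 1345275692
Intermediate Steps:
u = -8 (u = -8*1 = -8)
I(o) = (-6 + o - o²)² (I(o) = (o² + (o - ((o² + o²) + 6)))² = (o² + (o - (2*o² + 6)))² = (o² + (o - (6 + 2*o²)))² = (o² + (o + (-6 - 2*o²)))² = (o² + (-6 + o - 2*o²))² = (-6 + o - o²)²)
I(-191) - P(u) = (6 + (-191)² - 1*(-191))² - 1*(-8) = (6 + 36481 + 191)² + 8 = 36678² + 8 = 1345275684 + 8 = 1345275692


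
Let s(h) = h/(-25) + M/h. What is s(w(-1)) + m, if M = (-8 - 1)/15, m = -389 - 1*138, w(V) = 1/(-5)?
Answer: -65499/125 ≈ -523.99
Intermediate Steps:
w(V) = -⅕
m = -527 (m = -389 - 138 = -527)
M = -⅗ (M = -9*1/15 = -⅗ ≈ -0.60000)
s(h) = -3/(5*h) - h/25 (s(h) = h/(-25) - 3/(5*h) = h*(-1/25) - 3/(5*h) = -h/25 - 3/(5*h) = -3/(5*h) - h/25)
s(w(-1)) + m = (-15 - (-⅕)²)/(25*(-⅕)) - 527 = (1/25)*(-5)*(-15 - 1*1/25) - 527 = (1/25)*(-5)*(-15 - 1/25) - 527 = (1/25)*(-5)*(-376/25) - 527 = 376/125 - 527 = -65499/125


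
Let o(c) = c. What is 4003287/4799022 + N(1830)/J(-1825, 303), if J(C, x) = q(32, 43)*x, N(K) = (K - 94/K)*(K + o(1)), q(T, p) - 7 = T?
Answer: 4918760154558977/17296563107070 ≈ 284.38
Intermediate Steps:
q(T, p) = 7 + T
N(K) = (1 + K)*(K - 94/K) (N(K) = (K - 94/K)*(K + 1) = (K - 94/K)*(1 + K) = (1 + K)*(K - 94/K))
J(C, x) = 39*x (J(C, x) = (7 + 32)*x = 39*x)
4003287/4799022 + N(1830)/J(-1825, 303) = 4003287/4799022 + (-94 + 1830 + 1830**2 - 94/1830)/((39*303)) = 4003287*(1/4799022) + (-94 + 1830 + 3348900 - 94*1/1830)/11817 = 1334429/1599674 + (-94 + 1830 + 3348900 - 47/915)*(1/11817) = 1334429/1599674 + (3065831893/915)*(1/11817) = 1334429/1599674 + 3065831893/10812555 = 4918760154558977/17296563107070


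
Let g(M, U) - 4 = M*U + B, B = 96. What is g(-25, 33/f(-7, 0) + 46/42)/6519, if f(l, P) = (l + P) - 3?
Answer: 6515/273798 ≈ 0.023795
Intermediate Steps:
f(l, P) = -3 + P + l (f(l, P) = (P + l) - 3 = -3 + P + l)
g(M, U) = 100 + M*U (g(M, U) = 4 + (M*U + 96) = 4 + (96 + M*U) = 100 + M*U)
g(-25, 33/f(-7, 0) + 46/42)/6519 = (100 - 25*(33/(-3 + 0 - 7) + 46/42))/6519 = (100 - 25*(33/(-10) + 46*(1/42)))*(1/6519) = (100 - 25*(33*(-⅒) + 23/21))*(1/6519) = (100 - 25*(-33/10 + 23/21))*(1/6519) = (100 - 25*(-463/210))*(1/6519) = (100 + 2315/42)*(1/6519) = (6515/42)*(1/6519) = 6515/273798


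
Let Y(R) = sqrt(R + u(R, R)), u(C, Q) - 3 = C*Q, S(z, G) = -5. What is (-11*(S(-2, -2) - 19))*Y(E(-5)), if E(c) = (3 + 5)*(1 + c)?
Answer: 264*sqrt(995) ≈ 8327.5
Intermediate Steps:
u(C, Q) = 3 + C*Q
E(c) = 8 + 8*c (E(c) = 8*(1 + c) = 8 + 8*c)
Y(R) = sqrt(3 + R + R**2) (Y(R) = sqrt(R + (3 + R*R)) = sqrt(R + (3 + R**2)) = sqrt(3 + R + R**2))
(-11*(S(-2, -2) - 19))*Y(E(-5)) = (-11*(-5 - 19))*sqrt(3 + (8 + 8*(-5)) + (8 + 8*(-5))**2) = (-11*(-24))*sqrt(3 + (8 - 40) + (8 - 40)**2) = 264*sqrt(3 - 32 + (-32)**2) = 264*sqrt(3 - 32 + 1024) = 264*sqrt(995)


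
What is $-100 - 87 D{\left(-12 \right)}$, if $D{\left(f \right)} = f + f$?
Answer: $1988$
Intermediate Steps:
$D{\left(f \right)} = 2 f$
$-100 - 87 D{\left(-12 \right)} = -100 - 87 \cdot 2 \left(-12\right) = -100 - -2088 = -100 + 2088 = 1988$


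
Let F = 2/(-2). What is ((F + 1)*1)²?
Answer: 0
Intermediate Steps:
F = -1 (F = 2*(-½) = -1)
((F + 1)*1)² = ((-1 + 1)*1)² = (0*1)² = 0² = 0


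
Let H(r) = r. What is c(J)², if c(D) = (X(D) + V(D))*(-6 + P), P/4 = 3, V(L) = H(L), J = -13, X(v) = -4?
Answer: 10404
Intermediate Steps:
V(L) = L
P = 12 (P = 4*3 = 12)
c(D) = -24 + 6*D (c(D) = (-4 + D)*(-6 + 12) = (-4 + D)*6 = -24 + 6*D)
c(J)² = (-24 + 6*(-13))² = (-24 - 78)² = (-102)² = 10404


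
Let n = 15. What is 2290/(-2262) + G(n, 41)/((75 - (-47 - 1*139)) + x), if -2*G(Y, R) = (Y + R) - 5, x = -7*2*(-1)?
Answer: -687431/622050 ≈ -1.1051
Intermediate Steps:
x = 14 (x = -14*(-1) = 14)
G(Y, R) = 5/2 - R/2 - Y/2 (G(Y, R) = -((Y + R) - 5)/2 = -((R + Y) - 5)/2 = -(-5 + R + Y)/2 = 5/2 - R/2 - Y/2)
2290/(-2262) + G(n, 41)/((75 - (-47 - 1*139)) + x) = 2290/(-2262) + (5/2 - 1/2*41 - 1/2*15)/((75 - (-47 - 1*139)) + 14) = 2290*(-1/2262) + (5/2 - 41/2 - 15/2)/((75 - (-47 - 139)) + 14) = -1145/1131 - 51/(2*((75 - 1*(-186)) + 14)) = -1145/1131 - 51/(2*((75 + 186) + 14)) = -1145/1131 - 51/(2*(261 + 14)) = -1145/1131 - 51/2/275 = -1145/1131 - 51/2*1/275 = -1145/1131 - 51/550 = -687431/622050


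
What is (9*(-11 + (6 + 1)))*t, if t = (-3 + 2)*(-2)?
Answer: -72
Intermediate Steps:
t = 2 (t = -1*(-2) = 2)
(9*(-11 + (6 + 1)))*t = (9*(-11 + (6 + 1)))*2 = (9*(-11 + 7))*2 = (9*(-4))*2 = -36*2 = -72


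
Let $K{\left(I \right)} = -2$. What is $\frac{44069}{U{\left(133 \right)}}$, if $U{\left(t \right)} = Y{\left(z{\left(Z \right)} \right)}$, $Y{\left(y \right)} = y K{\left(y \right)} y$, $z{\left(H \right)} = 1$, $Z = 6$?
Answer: $- \frac{44069}{2} \approx -22035.0$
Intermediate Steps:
$Y{\left(y \right)} = - 2 y^{2}$ ($Y{\left(y \right)} = y \left(-2\right) y = - 2 y y = - 2 y^{2}$)
$U{\left(t \right)} = -2$ ($U{\left(t \right)} = - 2 \cdot 1^{2} = \left(-2\right) 1 = -2$)
$\frac{44069}{U{\left(133 \right)}} = \frac{44069}{-2} = 44069 \left(- \frac{1}{2}\right) = - \frac{44069}{2}$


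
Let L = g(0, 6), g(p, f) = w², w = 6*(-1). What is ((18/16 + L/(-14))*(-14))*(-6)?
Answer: -243/2 ≈ -121.50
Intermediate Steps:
w = -6
g(p, f) = 36 (g(p, f) = (-6)² = 36)
L = 36
((18/16 + L/(-14))*(-14))*(-6) = ((18/16 + 36/(-14))*(-14))*(-6) = ((18*(1/16) + 36*(-1/14))*(-14))*(-6) = ((9/8 - 18/7)*(-14))*(-6) = -81/56*(-14)*(-6) = (81/4)*(-6) = -243/2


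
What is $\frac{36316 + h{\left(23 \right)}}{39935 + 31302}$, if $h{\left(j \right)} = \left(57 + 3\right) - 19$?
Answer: $\frac{36357}{71237} \approx 0.51037$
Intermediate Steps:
$h{\left(j \right)} = 41$ ($h{\left(j \right)} = 60 - 19 = 41$)
$\frac{36316 + h{\left(23 \right)}}{39935 + 31302} = \frac{36316 + 41}{39935 + 31302} = \frac{36357}{71237}$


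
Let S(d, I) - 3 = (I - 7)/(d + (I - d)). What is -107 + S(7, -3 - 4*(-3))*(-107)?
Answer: -4066/9 ≈ -451.78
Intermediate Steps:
S(d, I) = 3 + (-7 + I)/I (S(d, I) = 3 + (I - 7)/(d + (I - d)) = 3 + (-7 + I)/I)
-107 + S(7, -3 - 4*(-3))*(-107) = -107 + (4 - 7/(-3 - 4*(-3)))*(-107) = -107 + (4 - 7/(-3 + 12))*(-107) = -107 + (4 - 7/9)*(-107) = -107 + (29/9)*(-107) = -107 - 3103/9 = -4066/9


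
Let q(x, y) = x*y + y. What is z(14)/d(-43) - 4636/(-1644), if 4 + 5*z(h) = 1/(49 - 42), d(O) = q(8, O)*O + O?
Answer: 673286773/238762230 ≈ 2.8199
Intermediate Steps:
q(x, y) = y + x*y
d(O) = O + 9*O**2 (d(O) = (O*(1 + 8))*O + O = (O*9)*O + O = (9*O)*O + O = 9*O**2 + O = O + 9*O**2)
z(h) = -27/35 (z(h) = -4/5 + 1/(5*(49 - 42)) = -4/5 + (1/5)/7 = -4/5 + (1/5)*(1/7) = -4/5 + 1/35 = -27/35)
z(14)/d(-43) - 4636/(-1644) = -27*(-1/(43*(1 + 9*(-43))))/35 - 4636/(-1644) = -27*(-1/(43*(1 - 387)))/35 - 4636*(-1/1644) = -27/(35*((-43*(-386)))) + 1159/411 = -27/35/16598 + 1159/411 = -27/35*1/16598 + 1159/411 = -27/580930 + 1159/411 = 673286773/238762230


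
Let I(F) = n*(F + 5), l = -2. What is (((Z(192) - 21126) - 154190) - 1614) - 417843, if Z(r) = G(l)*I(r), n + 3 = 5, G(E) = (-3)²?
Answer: -591227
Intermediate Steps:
G(E) = 9
n = 2 (n = -3 + 5 = 2)
I(F) = 10 + 2*F (I(F) = 2*(F + 5) = 2*(5 + F) = 10 + 2*F)
Z(r) = 90 + 18*r (Z(r) = 9*(10 + 2*r) = 90 + 18*r)
(((Z(192) - 21126) - 154190) - 1614) - 417843 = ((((90 + 18*192) - 21126) - 154190) - 1614) - 417843 = ((((90 + 3456) - 21126) - 154190) - 1614) - 417843 = (((3546 - 21126) - 154190) - 1614) - 417843 = ((-17580 - 154190) - 1614) - 417843 = (-171770 - 1614) - 417843 = -173384 - 417843 = -591227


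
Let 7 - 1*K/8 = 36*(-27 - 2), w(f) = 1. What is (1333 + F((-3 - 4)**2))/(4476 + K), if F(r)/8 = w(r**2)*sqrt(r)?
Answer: 1389/12884 ≈ 0.10781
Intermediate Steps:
K = 8408 (K = 56 - 288*(-27 - 2) = 56 - 288*(-29) = 56 - 8*(-1044) = 56 + 8352 = 8408)
F(r) = 8*sqrt(r) (F(r) = 8*(1*sqrt(r)) = 8*sqrt(r))
(1333 + F((-3 - 4)**2))/(4476 + K) = (1333 + 8*sqrt((-3 - 4)**2))/(4476 + 8408) = (1333 + 8*sqrt((-7)**2))/12884 = (1333 + 8*sqrt(49))*(1/12884) = (1333 + 8*7)*(1/12884) = (1333 + 56)*(1/12884) = 1389*(1/12884) = 1389/12884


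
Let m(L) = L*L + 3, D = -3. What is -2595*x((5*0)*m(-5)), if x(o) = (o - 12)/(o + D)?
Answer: -10380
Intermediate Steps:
m(L) = 3 + L² (m(L) = L² + 3 = 3 + L²)
x(o) = (-12 + o)/(-3 + o) (x(o) = (o - 12)/(o - 3) = (-12 + o)/(-3 + o))
-2595*x((5*0)*m(-5)) = -2595*(-12 + (5*0)*(3 + (-5)²))/(-3 + (5*0)*(3 + (-5)²)) = -2595*(-12 + 0*(3 + 25))/(-3 + 0*(3 + 25)) = -2595*(-12 + 0*28)/(-3 + 0*28) = -2595*(-12 + 0)/(-3 + 0) = -2595*(-12)/(-3) = -(-865)*(-12) = -2595*4 = -10380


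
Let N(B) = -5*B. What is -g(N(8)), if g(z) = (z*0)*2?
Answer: 0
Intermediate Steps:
g(z) = 0 (g(z) = 0*2 = 0)
-g(N(8)) = -1*0 = 0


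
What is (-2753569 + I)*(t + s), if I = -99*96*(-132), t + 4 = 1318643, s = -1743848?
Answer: 637405724569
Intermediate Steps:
t = 1318639 (t = -4 + 1318643 = 1318639)
I = 1254528 (I = -9504*(-132) = 1254528)
(-2753569 + I)*(t + s) = (-2753569 + 1254528)*(1318639 - 1743848) = -1499041*(-425209) = 637405724569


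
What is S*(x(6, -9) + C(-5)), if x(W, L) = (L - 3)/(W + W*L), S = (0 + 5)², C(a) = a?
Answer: -475/4 ≈ -118.75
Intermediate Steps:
S = 25 (S = 5² = 25)
x(W, L) = (-3 + L)/(W + L*W)
S*(x(6, -9) + C(-5)) = 25*((-3 - 9)/(6*(1 - 9)) - 5) = 25*((⅙)*(-12)/(-8) - 5) = 25*((⅙)*(-⅛)*(-12) - 5) = 25*(¼ - 5) = 25*(-19/4) = -475/4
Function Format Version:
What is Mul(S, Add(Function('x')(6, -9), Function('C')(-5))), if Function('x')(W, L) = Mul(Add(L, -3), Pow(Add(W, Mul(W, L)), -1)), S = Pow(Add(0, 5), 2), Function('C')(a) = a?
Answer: Rational(-475, 4) ≈ -118.75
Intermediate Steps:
S = 25 (S = Pow(5, 2) = 25)
Function('x')(W, L) = Mul(Pow(Add(W, Mul(L, W)), -1), Add(-3, L)) (Function('x')(W, L) = Mul(Add(-3, L), Pow(Add(W, Mul(L, W)), -1)) = Mul(Pow(Add(W, Mul(L, W)), -1), Add(-3, L)))
Mul(S, Add(Function('x')(6, -9), Function('C')(-5))) = Mul(25, Add(Mul(Pow(6, -1), Pow(Add(1, -9), -1), Add(-3, -9)), -5)) = Mul(25, Add(Mul(Rational(1, 6), Pow(-8, -1), -12), -5)) = Mul(25, Add(Mul(Rational(1, 6), Rational(-1, 8), -12), -5)) = Mul(25, Add(Rational(1, 4), -5)) = Mul(25, Rational(-19, 4)) = Rational(-475, 4)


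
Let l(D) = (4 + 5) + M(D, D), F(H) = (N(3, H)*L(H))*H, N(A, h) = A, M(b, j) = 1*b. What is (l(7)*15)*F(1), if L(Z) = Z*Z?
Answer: 720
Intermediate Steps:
L(Z) = Z**2
M(b, j) = b
F(H) = 3*H**3 (F(H) = (3*H**2)*H = 3*H**3)
l(D) = 9 + D (l(D) = (4 + 5) + D = 9 + D)
(l(7)*15)*F(1) = ((9 + 7)*15)*(3*1**3) = (16*15)*(3*1) = 240*3 = 720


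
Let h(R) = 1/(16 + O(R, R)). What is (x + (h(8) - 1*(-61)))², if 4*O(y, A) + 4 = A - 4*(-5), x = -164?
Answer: 5130225/484 ≈ 10600.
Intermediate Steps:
O(y, A) = 4 + A/4 (O(y, A) = -1 + (A - 4*(-5))/4 = -1 + (A + 20)/4 = -1 + (20 + A)/4 = -1 + (5 + A/4) = 4 + A/4)
h(R) = 1/(20 + R/4) (h(R) = 1/(16 + (4 + R/4)) = 1/(20 + R/4))
(x + (h(8) - 1*(-61)))² = (-164 + (4/(80 + 8) - 1*(-61)))² = (-164 + (4/88 + 61))² = (-164 + (4*(1/88) + 61))² = (-164 + (1/22 + 61))² = (-164 + 1343/22)² = (-2265/22)² = 5130225/484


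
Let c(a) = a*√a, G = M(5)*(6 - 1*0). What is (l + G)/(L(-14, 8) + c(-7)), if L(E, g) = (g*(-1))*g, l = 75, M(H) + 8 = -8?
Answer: 1344/4439 - 147*I*√7/4439 ≈ 0.30277 - 0.087616*I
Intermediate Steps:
M(H) = -16 (M(H) = -8 - 8 = -16)
L(E, g) = -g² (L(E, g) = (-g)*g = -g²)
G = -96 (G = -16*(6 - 1*0) = -16*(6 + 0) = -16*6 = -96)
c(a) = a^(3/2)
(l + G)/(L(-14, 8) + c(-7)) = (75 - 96)/(-1*8² + (-7)^(3/2)) = -21/(-1*64 - 7*I*√7) = -21/(-64 - 7*I*√7)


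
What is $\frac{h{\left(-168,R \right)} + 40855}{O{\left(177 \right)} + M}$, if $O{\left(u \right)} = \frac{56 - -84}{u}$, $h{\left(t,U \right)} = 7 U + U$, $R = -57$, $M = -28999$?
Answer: $- \frac{7150623}{5132683} \approx -1.3932$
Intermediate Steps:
$h{\left(t,U \right)} = 8 U$
$O{\left(u \right)} = \frac{140}{u}$ ($O{\left(u \right)} = \frac{56 + 84}{u} = \frac{140}{u}$)
$\frac{h{\left(-168,R \right)} + 40855}{O{\left(177 \right)} + M} = \frac{8 \left(-57\right) + 40855}{\frac{140}{177} - 28999} = \frac{-456 + 40855}{140 \cdot \frac{1}{177} - 28999} = \frac{40399}{\frac{140}{177} - 28999} = \frac{40399}{- \frac{5132683}{177}} = 40399 \left(- \frac{177}{5132683}\right) = - \frac{7150623}{5132683}$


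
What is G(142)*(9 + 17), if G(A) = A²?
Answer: 524264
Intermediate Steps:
G(142)*(9 + 17) = 142²*(9 + 17) = 20164*26 = 524264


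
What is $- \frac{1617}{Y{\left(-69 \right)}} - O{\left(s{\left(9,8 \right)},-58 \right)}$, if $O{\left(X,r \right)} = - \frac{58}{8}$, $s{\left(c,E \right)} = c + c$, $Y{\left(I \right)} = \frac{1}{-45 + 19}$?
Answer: $\frac{168197}{4} \approx 42049.0$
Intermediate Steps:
$Y{\left(I \right)} = - \frac{1}{26}$ ($Y{\left(I \right)} = \frac{1}{-26} = - \frac{1}{26}$)
$s{\left(c,E \right)} = 2 c$
$O{\left(X,r \right)} = - \frac{29}{4}$ ($O{\left(X,r \right)} = \left(-58\right) \frac{1}{8} = - \frac{29}{4}$)
$- \frac{1617}{Y{\left(-69 \right)}} - O{\left(s{\left(9,8 \right)},-58 \right)} = - \frac{1617}{- \frac{1}{26}} - - \frac{29}{4} = \left(-1617\right) \left(-26\right) + \frac{29}{4} = 42042 + \frac{29}{4} = \frac{168197}{4}$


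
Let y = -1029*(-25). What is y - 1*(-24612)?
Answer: 50337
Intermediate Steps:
y = 25725
y - 1*(-24612) = 25725 - 1*(-24612) = 25725 + 24612 = 50337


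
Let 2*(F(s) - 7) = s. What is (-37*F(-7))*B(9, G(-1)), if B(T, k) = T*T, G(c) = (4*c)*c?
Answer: -20979/2 ≈ -10490.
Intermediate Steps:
G(c) = 4*c**2
F(s) = 7 + s/2
B(T, k) = T**2
(-37*F(-7))*B(9, G(-1)) = -37*(7 + (1/2)*(-7))*9**2 = -37*(7 - 7/2)*81 = -37*7/2*81 = -259/2*81 = -20979/2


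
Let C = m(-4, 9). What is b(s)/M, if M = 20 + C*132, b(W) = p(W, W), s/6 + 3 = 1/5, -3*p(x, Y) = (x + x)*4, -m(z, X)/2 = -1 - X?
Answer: 8/475 ≈ 0.016842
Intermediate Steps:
m(z, X) = 2 + 2*X (m(z, X) = -2*(-1 - X) = 2 + 2*X)
C = 20 (C = 2 + 2*9 = 2 + 18 = 20)
p(x, Y) = -8*x/3 (p(x, Y) = -(x + x)*4/3 = -2*x*4/3 = -8*x/3)
s = -84/5 (s = -18 + 6/5 = -84/5 ≈ -16.800)
b(W) = -8*W/3
M = 2660 (M = 20 + 20*132 = 20 + 2640 = 2660)
b(s)/M = -8/3*(-84/5)/2660 = (224/5)*(1/2660) = 8/475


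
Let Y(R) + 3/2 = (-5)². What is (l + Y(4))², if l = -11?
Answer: 625/4 ≈ 156.25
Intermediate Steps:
Y(R) = 47/2 (Y(R) = -3/2 + (-5)² = -3/2 + 25 = 47/2)
(l + Y(4))² = (-11 + 47/2)² = (25/2)² = 625/4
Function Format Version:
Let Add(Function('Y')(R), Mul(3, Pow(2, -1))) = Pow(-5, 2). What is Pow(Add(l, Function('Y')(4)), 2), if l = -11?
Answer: Rational(625, 4) ≈ 156.25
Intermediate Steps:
Function('Y')(R) = Rational(47, 2) (Function('Y')(R) = Add(Rational(-3, 2), Pow(-5, 2)) = Add(Rational(-3, 2), 25) = Rational(47, 2))
Pow(Add(l, Function('Y')(4)), 2) = Pow(Add(-11, Rational(47, 2)), 2) = Pow(Rational(25, 2), 2) = Rational(625, 4)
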